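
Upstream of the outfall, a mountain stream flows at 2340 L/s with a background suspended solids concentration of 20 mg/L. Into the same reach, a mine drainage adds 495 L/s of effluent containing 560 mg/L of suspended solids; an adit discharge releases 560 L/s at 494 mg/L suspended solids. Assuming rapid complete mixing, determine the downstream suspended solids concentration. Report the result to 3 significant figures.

177 mg/L

After mixing, C = (2340·20.00 + 495.0·560.0 + 560.0·494.0) / 3395 = 600600/3395 = 176.9 mg/L.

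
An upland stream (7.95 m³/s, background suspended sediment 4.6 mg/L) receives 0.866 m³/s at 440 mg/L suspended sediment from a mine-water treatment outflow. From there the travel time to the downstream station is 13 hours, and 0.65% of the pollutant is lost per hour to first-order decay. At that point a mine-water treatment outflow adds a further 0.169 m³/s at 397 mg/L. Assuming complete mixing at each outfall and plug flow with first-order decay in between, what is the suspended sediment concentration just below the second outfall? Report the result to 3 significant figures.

Mixed concentration C = ΣQC/ΣQ = (7.950·4.600 + 0.8660·440.0) / 8.816 = 417.6/8.816 = 47.37 mg/L; combined flow 8.816 m³/s.
0.65%/h lost → k = −ln(1 − 0.0065) = 0.006521 h⁻¹.
First-order decay: C = 47.37·exp(−k·t) = 47.37·0.9187 = 43.52 mg/L.
At the second outfall, C = (8.816·43.52 + 0.1690·397.0) / (8.816 + 0.1690) = 50.17 mg/L.

50.2 mg/L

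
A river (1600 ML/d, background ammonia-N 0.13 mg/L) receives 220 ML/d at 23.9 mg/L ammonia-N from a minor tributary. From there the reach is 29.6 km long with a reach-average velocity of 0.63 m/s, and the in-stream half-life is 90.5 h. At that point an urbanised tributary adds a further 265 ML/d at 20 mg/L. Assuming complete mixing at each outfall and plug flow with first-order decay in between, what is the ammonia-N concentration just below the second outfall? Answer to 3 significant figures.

Mass balance: C = (1600·0.1300 + 220.0·23.90) / 1820 = 5466/1820 = 3.003 mg/L; combined flow 1820 ML/d.
Travel time t = 29.6·1000 / 0.63 = 46980 s = 13.05 h.
Half-life 90.5 h → k = ln 2 / 90.5 = 0.007659 h⁻¹ = 0.1838 d⁻¹.
After decay, C = 3.003 × e^(−kt) = 3.003 × 0.9049 = 2.718 mg/L.
At the second outfall, C = (1820·2.718 + 265.0·20.00) / (1820 + 265.0) = 4.914 mg/L.

4.91 mg/L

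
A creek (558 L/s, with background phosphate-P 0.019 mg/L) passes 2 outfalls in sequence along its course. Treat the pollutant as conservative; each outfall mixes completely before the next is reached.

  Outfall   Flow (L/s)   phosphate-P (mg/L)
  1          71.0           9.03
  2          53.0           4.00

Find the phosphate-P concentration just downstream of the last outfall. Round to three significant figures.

1.27 mg/L

Below outfall 1: Q → 629.0 L/s, C = (558.0·0.01900 + 71.00·9.030)/629.0 = 1.036 mg/L.
Below outfall 2: Q → 682.0 L/s, C = (629.0·1.036 + 53.00·4.000)/682.0 = 1.266 mg/L.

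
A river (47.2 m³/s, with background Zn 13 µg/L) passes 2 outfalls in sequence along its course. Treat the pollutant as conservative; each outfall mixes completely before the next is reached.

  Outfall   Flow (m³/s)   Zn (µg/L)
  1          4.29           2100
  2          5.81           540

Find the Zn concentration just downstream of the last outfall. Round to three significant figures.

223 µg/L

After outfall 1: Q = 47.20 + 4.290 = 51.49 m³/s; C = (47.20·13.00 + 4.290·2100)/51.49 = 186.9 µg/L.
After outfall 2: Q = 51.49 + 5.810 = 57.30 m³/s; C = (51.49·186.9 + 5.810·540.0)/57.30 = 222.7 µg/L.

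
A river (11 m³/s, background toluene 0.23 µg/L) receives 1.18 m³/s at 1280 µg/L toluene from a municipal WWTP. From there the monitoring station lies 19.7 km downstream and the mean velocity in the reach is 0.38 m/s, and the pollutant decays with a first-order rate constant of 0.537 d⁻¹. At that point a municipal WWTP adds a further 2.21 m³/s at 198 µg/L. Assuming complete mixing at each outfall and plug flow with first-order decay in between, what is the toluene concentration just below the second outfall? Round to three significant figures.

Conservation of mass: C = (11.00·0.2300 + 1.180·1280) / 12.18 = 1513/12.18 = 124.2 µg/L; combined flow 12.18 m³/s.
Travel time t = 19.7·1000 / 0.38 = 51840 s = 14.40 h.
After decay, C = 124.2 × e^(−kt) = 124.2 × 0.7245 = 90.00 µg/L.
Second outfall: C = (12.18·90.00 + 2.210·198.0)/14.39 = 106.6 µg/L.

107 µg/L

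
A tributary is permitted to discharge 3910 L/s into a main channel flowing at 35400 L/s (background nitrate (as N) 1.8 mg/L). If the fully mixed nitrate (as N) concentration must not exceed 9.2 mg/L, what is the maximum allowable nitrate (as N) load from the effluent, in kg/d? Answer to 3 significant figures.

25700 kg/d

Mass balance at the limit: 35400·1.800 + 3910·Cₑ = 39310·9.2 → Cₑ = 76.20 mg/L.
3910 L/s = 3.910 m³/s. Load = 3.910 m³/s × 76.20 g/m³ × 86 400 s/d = 25740 kg/d.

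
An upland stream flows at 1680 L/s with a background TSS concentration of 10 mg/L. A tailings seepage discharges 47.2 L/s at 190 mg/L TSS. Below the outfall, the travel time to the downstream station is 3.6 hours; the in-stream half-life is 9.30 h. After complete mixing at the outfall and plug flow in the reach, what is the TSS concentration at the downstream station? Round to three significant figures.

11.4 mg/L

Mixed concentration C = ΣQC/ΣQ = (1680·10.00 + 47.20·190.0) / 1727 = 25770/1727 = 14.92 mg/L.
Half-life 9.30 h → k = ln 2 / 9.30 = 0.07453 h⁻¹ = 1.789 d⁻¹.
After decay, C = 14.92 × e^(−kt) = 14.92 × 0.7647 = 11.41 mg/L.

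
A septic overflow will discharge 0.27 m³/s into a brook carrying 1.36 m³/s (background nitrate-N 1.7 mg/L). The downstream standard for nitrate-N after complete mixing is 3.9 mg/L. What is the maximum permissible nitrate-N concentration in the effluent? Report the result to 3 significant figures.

At the limit, (Qr·Cr + Qe·Cₑ)/(Qr + Qe) = 3.9:
Cₑ = (1.630·3.9 − 1.360·1.700) / 0.2700 = 14.98 mg/L.

15.0 mg/L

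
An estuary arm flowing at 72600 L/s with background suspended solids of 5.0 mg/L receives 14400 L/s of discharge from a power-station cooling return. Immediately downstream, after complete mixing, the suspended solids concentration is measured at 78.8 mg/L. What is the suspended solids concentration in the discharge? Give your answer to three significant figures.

451 mg/L

Mass balance: 72600·5.000 + 14400·Cₑ = 87000·78.80
→ Cₑ = (87000·78.80 − 72600·5.000) / 14400 = 450.9 mg/L.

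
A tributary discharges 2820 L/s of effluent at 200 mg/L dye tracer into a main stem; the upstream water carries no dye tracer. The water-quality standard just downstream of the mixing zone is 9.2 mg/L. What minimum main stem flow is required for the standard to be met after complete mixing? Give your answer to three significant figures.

Set C_mix = 9.2: (Q·0 + 2820·200.0) / (Q + 2820) = 9.2
→ Q = 2820·(200.0 − 9.2)/(9.2 − 0) = 58480 L/s.

58500 L/s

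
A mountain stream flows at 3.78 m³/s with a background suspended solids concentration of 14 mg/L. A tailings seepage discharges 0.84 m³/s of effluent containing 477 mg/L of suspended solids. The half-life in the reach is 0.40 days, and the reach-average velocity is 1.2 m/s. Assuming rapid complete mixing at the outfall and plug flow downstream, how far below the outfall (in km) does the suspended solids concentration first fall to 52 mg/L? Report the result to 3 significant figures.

38.0 km

Flow-weighted average: C = (3.780·14.00 + 0.8400·477.0) / 4.620 = 453.6/4.620 = 98.18 mg/L.
Half-life 0.40 d → k = ln 2 / 0.40 = 1.733 d⁻¹.
Set 98.18·exp(−k·t) = 52 → t = ln(98.18/52)/k = 31690 s = 8.803 h.
Distance = v·t = 1.2·31690 = 38030 m = 38.03 km.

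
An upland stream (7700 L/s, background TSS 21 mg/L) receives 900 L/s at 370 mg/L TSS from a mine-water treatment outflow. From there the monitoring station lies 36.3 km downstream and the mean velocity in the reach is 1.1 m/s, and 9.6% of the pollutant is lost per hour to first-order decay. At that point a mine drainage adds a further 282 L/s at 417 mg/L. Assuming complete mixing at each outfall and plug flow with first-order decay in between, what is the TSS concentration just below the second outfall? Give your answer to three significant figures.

After mixing, C = (7700·21.00 + 900.0·370.0) / 8600 = 494700/8600 = 57.52 mg/L; combined flow 8600 L/s.
Travel time t = 36.3·1000 / 1.1 = 33000 s = 9.167 h.
9.6%/h lost → k = −ln(1 − 0.096) = 0.1009 h⁻¹.
Decay over the reach: 57.52·exp(−kt) = 57.52·0.3965 = 22.81 mg/L.
At the second outfall, C = (8600·22.81 + 282.0·417.0) / (8600 + 282.0) = 35.32 mg/L.

35.3 mg/L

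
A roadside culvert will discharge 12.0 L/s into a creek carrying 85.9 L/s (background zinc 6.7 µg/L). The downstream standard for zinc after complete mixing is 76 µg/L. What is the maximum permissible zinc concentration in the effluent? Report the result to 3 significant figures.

572 µg/L

At the limit, (Qr·Cr + Qe·Cₑ)/(Qr + Qe) = 76:
Cₑ = (97.90·76 − 85.90·6.700) / 12.00 = 572.1 µg/L.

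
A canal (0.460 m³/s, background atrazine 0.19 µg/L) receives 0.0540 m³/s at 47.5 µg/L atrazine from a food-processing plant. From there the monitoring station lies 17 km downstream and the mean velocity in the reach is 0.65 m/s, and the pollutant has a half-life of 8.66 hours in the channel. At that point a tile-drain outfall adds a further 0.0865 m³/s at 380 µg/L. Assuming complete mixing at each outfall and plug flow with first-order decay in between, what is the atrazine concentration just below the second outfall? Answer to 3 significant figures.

After mixing, C = (0.4600·0.1900 + 0.05400·47.50) / 0.5140 = 2.652/0.5140 = 5.160 µg/L; combined flow 0.5140 m³/s.
Travel time t = 17·1000 / 0.65 = 26150 s = 7.265 h.
Half-life 8.66 h → k = ln 2 / 8.66 = 0.08004 h⁻¹ = 1.921 d⁻¹.
First-order decay: C = 5.160·exp(−k·t) = 5.160·0.5591 = 2.885 µg/L.
Second outfall: C = (0.5140·2.885 + 0.08650·380.0)/0.6005 = 57.21 µg/L.

57.2 µg/L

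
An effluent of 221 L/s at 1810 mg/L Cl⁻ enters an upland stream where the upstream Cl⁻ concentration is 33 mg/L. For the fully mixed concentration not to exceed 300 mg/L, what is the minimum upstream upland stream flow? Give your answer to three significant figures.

1250 L/s

Set C_mix = 300: (Q·33.00 + 221.0·1810) / (Q + 221.0) = 300
→ Q = 221.0·(1810 − 300)/(300 − 33.00) = 1250 L/s.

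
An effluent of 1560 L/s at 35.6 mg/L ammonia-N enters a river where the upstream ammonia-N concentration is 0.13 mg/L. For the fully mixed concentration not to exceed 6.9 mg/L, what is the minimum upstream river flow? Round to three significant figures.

Set C_mix = 6.9: (Q·0.1300 + 1560·35.60) / (Q + 1560) = 6.9
→ Q = 1560·(35.60 − 6.9)/(6.9 − 0.1300) = 6613 L/s.

6610 L/s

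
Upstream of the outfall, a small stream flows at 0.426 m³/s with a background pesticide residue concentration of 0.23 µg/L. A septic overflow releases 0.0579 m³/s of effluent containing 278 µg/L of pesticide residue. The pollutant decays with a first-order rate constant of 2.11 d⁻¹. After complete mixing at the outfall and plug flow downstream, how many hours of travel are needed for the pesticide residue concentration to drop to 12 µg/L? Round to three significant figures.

11.7 h

After mixing, C = (0.4260·0.2300 + 0.05790·278.0) / 0.4839 = 16.19/0.4839 = 33.47 µg/L.
33.47·exp(−k·t) = 12 → t = ln(33.47/12)/k = 42000 s = 11.67 h.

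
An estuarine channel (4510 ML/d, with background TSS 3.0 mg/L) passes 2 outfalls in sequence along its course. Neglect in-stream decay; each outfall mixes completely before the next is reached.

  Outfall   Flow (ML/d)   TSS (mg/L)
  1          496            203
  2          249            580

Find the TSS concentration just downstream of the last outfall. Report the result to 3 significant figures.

After outfall 1: Q = 4510 + 496.0 = 5006 ML/d; C = (4510·3.000 + 496.0·203.0)/5006 = 22.82 mg/L.
After outfall 2: Q = 5006 + 249.0 = 5255 ML/d; C = (5006·22.82 + 249.0·580.0)/5255 = 49.22 mg/L.

49.2 mg/L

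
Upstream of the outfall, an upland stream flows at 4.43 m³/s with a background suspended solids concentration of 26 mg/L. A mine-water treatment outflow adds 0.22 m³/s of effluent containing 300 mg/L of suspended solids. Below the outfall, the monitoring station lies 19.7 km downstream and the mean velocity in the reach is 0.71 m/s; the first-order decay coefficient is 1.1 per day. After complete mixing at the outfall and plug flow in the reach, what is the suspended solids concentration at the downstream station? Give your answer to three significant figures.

27.4 mg/L

After mixing, C = (4.430·26.00 + 0.2200·300.0) / 4.650 = 181.2/4.650 = 38.96 mg/L.
Travel time t = 19.7·1000 / 0.71 = 27750 s = 7.707 h.
Applying C = C₀e^(−kt): 38.96 × 0.7024 = 27.37 mg/L.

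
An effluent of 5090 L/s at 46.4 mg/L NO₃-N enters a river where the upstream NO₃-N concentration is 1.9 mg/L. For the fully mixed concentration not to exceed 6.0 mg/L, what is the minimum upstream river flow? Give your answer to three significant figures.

Set C_mix = 6.0: (Q·1.900 + 5090·46.40) / (Q + 5090) = 6.0
→ Q = 5090·(46.40 − 6.0)/(6.0 − 1.900) = 50160 L/s.

50200 L/s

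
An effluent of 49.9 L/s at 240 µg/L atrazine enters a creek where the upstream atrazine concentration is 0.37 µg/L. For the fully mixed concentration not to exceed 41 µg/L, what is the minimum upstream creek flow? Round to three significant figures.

244 L/s

Set C_mix = 41: (Q·0.3700 + 49.90·240.0) / (Q + 49.90) = 41
→ Q = 49.90·(240.0 − 41)/(41 − 0.3700) = 244.4 L/s.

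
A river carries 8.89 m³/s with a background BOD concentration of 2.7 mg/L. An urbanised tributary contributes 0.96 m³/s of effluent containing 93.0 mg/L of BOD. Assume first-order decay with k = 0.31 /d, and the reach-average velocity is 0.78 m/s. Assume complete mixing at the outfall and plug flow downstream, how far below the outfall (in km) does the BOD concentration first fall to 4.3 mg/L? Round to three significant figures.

214 km

Mass balance: C = (8.890·2.700 + 0.9600·93.00) / 9.850 = 113.3/9.850 = 11.50 mg/L.
Set 11.50·exp(−k·t) = 4.3 → t = ln(11.50/4.3)/k = 274200 s = 76.17 h.
Distance = v·t = 0.78·274200 = 213900 m = 213.9 km.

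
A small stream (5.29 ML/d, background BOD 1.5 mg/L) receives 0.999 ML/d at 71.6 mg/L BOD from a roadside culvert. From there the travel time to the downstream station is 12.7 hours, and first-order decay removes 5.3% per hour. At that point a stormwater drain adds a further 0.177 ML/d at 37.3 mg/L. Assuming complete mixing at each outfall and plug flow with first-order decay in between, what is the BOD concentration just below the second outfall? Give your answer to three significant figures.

7.18 mg/L

Conservation of mass: C = (5.290·1.500 + 0.9990·71.60) / 6.289 = 79.46/6.289 = 12.64 mg/L; combined flow 6.289 ML/d.
5.3%/h lost → k = −ln(1 − 0.053) = 0.05446 h⁻¹.
Decay over the reach: 12.64·exp(−kt) = 12.64·0.5008 = 6.327 mg/L.
At the second outfall, C = (6.289·6.327 + 0.1770·37.30) / (6.289 + 0.1770) = 7.175 mg/L.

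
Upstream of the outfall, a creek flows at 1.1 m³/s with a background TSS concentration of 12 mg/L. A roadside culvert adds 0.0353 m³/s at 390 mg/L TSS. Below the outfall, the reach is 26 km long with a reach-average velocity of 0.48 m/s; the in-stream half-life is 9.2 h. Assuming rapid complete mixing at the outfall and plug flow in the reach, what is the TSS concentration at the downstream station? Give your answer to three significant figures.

Flow-weighted average: C = (1.100·12.00 + 0.03530·390.0) / 1.135 = 26.97/1.135 = 23.75 mg/L.
Travel time t = 26·1000 / 0.48 = 54170 s = 15.05 h.
Half-life 9.2 h → k = ln 2 / 9.2 = 0.07534 h⁻¹ = 1.808 d⁻¹.
First-order decay: C = 23.75·exp(−k·t) = 23.75·0.3219 = 7.645 mg/L.

7.65 mg/L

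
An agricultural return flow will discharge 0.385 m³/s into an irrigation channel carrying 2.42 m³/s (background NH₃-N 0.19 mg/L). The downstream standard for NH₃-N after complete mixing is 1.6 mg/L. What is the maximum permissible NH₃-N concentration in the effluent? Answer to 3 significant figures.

At the limit, (Qr·Cr + Qe·Cₑ)/(Qr + Qe) = 1.6:
Cₑ = (2.805·1.6 − 2.420·0.1900) / 0.3850 = 10.46 mg/L.

10.5 mg/L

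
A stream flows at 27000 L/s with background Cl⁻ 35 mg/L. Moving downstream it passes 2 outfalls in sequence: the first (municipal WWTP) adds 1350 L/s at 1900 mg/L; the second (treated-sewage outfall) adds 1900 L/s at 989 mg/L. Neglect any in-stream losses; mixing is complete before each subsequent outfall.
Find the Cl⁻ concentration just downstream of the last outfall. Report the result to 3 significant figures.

After outfall 1: Q = 27000 + 1350 = 28350 L/s; C = (27000·35.00 + 1350·1900)/28350 = 123.8 mg/L.
After outfall 2: Q = 28350 + 1900 = 30250 L/s; C = (28350·123.8 + 1900·989.0)/30250 = 178.2 mg/L.

178 mg/L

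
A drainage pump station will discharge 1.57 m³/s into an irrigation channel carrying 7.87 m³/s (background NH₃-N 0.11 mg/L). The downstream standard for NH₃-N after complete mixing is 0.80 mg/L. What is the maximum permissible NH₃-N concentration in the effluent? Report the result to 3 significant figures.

4.26 mg/L

At the limit, (Qr·Cr + Qe·Cₑ)/(Qr + Qe) = 0.80:
Cₑ = (9.440·0.80 − 7.870·0.1100) / 1.570 = 4.259 mg/L.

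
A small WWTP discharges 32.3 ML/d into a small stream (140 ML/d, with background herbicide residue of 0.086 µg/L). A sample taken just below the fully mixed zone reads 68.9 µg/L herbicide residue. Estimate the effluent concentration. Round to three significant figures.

367 µg/L

Mass balance: 140.0·0.08600 + 32.30·Cₑ = 172.3·68.90
→ Cₑ = (172.3·68.90 − 140.0·0.08600) / 32.30 = 367.2 µg/L.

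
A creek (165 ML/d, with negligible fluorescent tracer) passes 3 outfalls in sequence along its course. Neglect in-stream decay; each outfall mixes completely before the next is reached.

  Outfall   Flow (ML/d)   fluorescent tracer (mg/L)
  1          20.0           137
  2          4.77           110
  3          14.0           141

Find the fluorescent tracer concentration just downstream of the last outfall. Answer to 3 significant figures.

Outfall 1: combined Q = 185.0 ML/d; C = (165.0·0 + 20.00·137.0)/185.0 = 14.81 mg/L.
Outfall 2: combined Q = 189.8 ML/d; C = (185.0·14.81 + 4.770·110.0)/189.8 = 17.20 mg/L.
Outfall 3: combined Q = 203.8 ML/d; C = (189.8·17.20 + 14.00·141.0)/203.8 = 25.71 mg/L.

25.7 mg/L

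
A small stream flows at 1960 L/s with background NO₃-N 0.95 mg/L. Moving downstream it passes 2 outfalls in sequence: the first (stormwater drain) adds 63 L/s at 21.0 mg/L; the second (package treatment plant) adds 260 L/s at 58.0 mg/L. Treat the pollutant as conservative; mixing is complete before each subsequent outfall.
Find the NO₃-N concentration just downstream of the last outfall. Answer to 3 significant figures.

Below outfall 1: Q → 2023 L/s, C = (1960·0.9500 + 63.00·21.00)/2023 = 1.574 mg/L.
Below outfall 2: Q → 2283 L/s, C = (2023·1.574 + 260.0·58.00)/2283 = 8.000 mg/L.

8.00 mg/L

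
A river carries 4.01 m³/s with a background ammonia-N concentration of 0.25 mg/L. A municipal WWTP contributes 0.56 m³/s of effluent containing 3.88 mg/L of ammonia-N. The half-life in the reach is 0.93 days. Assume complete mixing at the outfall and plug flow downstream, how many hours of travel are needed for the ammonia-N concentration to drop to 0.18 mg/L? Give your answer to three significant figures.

43.5 h

Conservation of mass: C = (4.010·0.2500 + 0.5600·3.880) / 4.570 = 3.175/4.570 = 0.6948 mg/L.
Half-life 0.93 d → k = ln 2 / 0.93 = 0.7453 d⁻¹.
0.6948·exp(−k·t) = 0.18 → t = ln(0.6948/0.18)/k = 156600 s = 43.49 h.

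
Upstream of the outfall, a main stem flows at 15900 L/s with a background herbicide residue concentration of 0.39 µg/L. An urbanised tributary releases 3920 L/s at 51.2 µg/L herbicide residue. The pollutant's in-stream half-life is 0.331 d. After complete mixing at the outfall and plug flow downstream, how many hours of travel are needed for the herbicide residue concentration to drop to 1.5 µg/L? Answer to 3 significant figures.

Mass balance: C = (15900·0.3900 + 3920·51.20) / 19820 = 206900/19820 = 10.44 µg/L.
Half-life 0.331 d → k = ln 2 / 0.331 = 2.094 d⁻¹.
10.44·exp(−k·t) = 1.5 → t = ln(10.44/1.5)/k = 80050 s = 22.24 h.

22.2 h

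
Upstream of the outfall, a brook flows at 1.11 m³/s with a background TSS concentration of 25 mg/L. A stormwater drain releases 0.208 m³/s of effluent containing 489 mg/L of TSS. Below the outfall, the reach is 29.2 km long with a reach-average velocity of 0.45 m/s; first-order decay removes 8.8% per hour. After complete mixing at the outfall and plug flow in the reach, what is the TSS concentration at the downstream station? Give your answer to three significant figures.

18.7 mg/L

Conservation of mass: C = (1.110·25.00 + 0.2080·489.0) / 1.318 = 129.5/1.318 = 98.23 mg/L.
Travel time t = 29.2·1000 / 0.45 = 64890 s = 18.02 h.
8.8%/h lost → k = −ln(1 − 0.088) = 0.09212 h⁻¹.
After decay, C = 98.23 × e^(−kt) = 98.23 × 0.1901 = 18.67 mg/L.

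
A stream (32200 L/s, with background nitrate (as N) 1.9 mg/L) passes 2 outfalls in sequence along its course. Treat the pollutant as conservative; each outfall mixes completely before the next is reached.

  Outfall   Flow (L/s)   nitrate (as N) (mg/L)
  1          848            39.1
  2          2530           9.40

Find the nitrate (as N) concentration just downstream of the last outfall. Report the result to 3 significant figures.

Outfall 1: combined Q = 33050 L/s; C = (32200·1.900 + 848.0·39.10)/33050 = 2.855 mg/L.
Outfall 2: combined Q = 35580 L/s; C = (33050·2.855 + 2530·9.400)/35580 = 3.320 mg/L.

3.32 mg/L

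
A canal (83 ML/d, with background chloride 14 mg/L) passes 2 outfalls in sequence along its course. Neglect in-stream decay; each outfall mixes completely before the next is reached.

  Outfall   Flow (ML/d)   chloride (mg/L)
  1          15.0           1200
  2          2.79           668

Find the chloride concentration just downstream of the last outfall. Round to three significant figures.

After outfall 1: Q = 83.00 + 15.00 = 98.00 ML/d; C = (83.00·14.00 + 15.00·1200)/98.00 = 195.5 mg/L.
After outfall 2: Q = 98.00 + 2.790 = 100.8 ML/d; C = (98.00·195.5 + 2.790·668.0)/100.8 = 208.6 mg/L.

209 mg/L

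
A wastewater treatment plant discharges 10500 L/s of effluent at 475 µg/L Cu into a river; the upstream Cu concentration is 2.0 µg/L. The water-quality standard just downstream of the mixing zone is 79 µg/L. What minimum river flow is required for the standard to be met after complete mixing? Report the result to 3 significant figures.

54000 L/s

Set C_mix = 79: (Q·2.000 + 10500·475.0) / (Q + 10500) = 79
→ Q = 10500·(475.0 − 79)/(79 − 2.000) = 54000 L/s.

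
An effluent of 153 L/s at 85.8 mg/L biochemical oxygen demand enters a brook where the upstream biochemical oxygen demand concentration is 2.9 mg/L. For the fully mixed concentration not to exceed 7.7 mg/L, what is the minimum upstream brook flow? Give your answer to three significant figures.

2490 L/s

Set C_mix = 7.7: (Q·2.900 + 153.0·85.80) / (Q + 153.0) = 7.7
→ Q = 153.0·(85.80 − 7.7)/(7.7 − 2.900) = 2489 L/s.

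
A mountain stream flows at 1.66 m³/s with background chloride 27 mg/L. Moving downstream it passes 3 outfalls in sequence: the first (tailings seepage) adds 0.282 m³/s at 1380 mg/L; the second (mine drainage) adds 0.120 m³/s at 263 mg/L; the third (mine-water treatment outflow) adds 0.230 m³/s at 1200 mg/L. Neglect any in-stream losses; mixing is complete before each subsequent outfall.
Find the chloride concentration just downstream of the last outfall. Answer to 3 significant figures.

324 mg/L

Below outfall 1: Q → 1.942 m³/s, C = (1.660·27.00 + 0.2820·1380)/1.942 = 223.5 mg/L.
Below outfall 2: Q → 2.062 m³/s, C = (1.942·223.5 + 0.1200·263.0)/2.062 = 225.8 mg/L.
Below outfall 3: Q → 2.292 m³/s, C = (2.062·225.8 + 0.2300·1200)/2.292 = 323.5 mg/L.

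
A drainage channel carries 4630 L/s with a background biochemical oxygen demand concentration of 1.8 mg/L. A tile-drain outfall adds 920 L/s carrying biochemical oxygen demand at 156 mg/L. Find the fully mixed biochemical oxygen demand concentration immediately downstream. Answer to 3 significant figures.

Flow-weighted average: C = (4630·1.800 + 920.0·156.0) / 5550 = 151900/5550 = 27.36 mg/L.

27.4 mg/L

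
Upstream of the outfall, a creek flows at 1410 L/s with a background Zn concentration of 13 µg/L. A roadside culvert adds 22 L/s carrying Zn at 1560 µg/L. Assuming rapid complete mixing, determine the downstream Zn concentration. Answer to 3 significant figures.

36.8 µg/L

Conservation of mass: C = (1410·13.00 + 22.00·1560) / 1432 = 52650/1432 = 36.77 µg/L.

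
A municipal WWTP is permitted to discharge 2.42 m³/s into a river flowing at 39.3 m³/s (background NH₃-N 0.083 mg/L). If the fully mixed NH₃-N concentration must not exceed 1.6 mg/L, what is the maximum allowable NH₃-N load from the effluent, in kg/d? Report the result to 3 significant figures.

5490 kg/d

Mass balance at the limit: 39.30·0.08300 + 2.420·Cₑ = 41.72·1.6 → Cₑ = 26.24 mg/L.
Load = 2.420 m³/s × 26.24 g/m³ × 86 400 s/d = 5486 kg/d.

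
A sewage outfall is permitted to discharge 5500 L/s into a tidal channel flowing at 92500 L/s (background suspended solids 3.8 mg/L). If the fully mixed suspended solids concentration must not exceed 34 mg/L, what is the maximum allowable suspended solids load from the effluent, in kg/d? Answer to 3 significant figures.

258000 kg/d

Mass balance at the limit: 92500·3.800 + 5500·Cₑ = 98000·34 → Cₑ = 541.9 mg/L.
5500 L/s = 5.500 m³/s. Load = 5.500 m³/s × 541.9 g/m³ × 86 400 s/d = 257500 kg/d.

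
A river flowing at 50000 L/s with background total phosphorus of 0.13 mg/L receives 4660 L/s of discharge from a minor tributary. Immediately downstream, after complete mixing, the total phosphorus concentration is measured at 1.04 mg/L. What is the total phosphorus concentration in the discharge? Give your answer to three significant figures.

Mass balance: 50000·0.1300 + 4660·Cₑ = 54660·1.040
→ Cₑ = (54660·1.040 − 50000·0.1300) / 4660 = 10.80 mg/L.

10.8 mg/L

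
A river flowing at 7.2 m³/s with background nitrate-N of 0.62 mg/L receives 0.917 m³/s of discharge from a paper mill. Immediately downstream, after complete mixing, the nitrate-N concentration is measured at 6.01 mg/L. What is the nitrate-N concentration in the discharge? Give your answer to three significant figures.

Mass balance: 7.200·0.6200 + 0.9170·Cₑ = 8.117·6.010
→ Cₑ = (8.117·6.010 − 7.200·0.6200) / 0.9170 = 48.33 mg/L.

48.3 mg/L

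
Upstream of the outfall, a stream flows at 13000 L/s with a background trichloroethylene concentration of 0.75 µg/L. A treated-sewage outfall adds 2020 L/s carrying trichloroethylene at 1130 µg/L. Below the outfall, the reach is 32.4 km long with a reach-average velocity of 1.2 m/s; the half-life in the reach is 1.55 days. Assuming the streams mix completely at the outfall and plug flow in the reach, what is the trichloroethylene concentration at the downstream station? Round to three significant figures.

133 µg/L

Mass balance: C = (13000·0.7500 + 2020·1130) / 15020 = 2292000/15020 = 152.6 µg/L.
Travel time t = 32.4·1000 / 1.2 = 27000 s = 7.500 h.
Half-life 1.55 d → k = ln 2 / 1.55 = 0.4472 d⁻¹.
After decay, C = 152.6 × e^(−kt) = 152.6 × 0.8696 = 132.7 µg/L.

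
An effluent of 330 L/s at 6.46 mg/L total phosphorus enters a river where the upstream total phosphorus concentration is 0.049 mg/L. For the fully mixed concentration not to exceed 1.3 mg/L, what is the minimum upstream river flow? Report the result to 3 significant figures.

1360 L/s

Set C_mix = 1.3: (Q·0.04900 + 330.0·6.460) / (Q + 330.0) = 1.3
→ Q = 330.0·(6.460 − 1.3)/(1.3 − 0.04900) = 1361 L/s.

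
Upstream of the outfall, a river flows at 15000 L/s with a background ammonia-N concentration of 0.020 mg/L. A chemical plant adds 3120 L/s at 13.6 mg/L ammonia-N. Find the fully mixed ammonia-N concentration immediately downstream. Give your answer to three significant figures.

2.36 mg/L

After mixing, C = (15000·0.02000 + 3120·13.60) / 18120 = 42730/18120 = 2.358 mg/L.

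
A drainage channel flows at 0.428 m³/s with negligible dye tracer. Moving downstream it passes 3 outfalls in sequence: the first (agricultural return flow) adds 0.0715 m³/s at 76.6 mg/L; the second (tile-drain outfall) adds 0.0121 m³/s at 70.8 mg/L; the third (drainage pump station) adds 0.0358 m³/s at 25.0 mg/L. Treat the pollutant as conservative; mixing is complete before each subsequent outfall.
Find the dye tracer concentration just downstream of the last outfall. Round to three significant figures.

13.2 mg/L

Outfall 1: combined Q = 0.4995 m³/s; C = (0.4280·0 + 0.07150·76.60)/0.4995 = 10.96 mg/L.
Outfall 2: combined Q = 0.5116 m³/s; C = (0.4995·10.96 + 0.01210·70.80)/0.5116 = 12.38 mg/L.
Outfall 3: combined Q = 0.5474 m³/s; C = (0.5116·12.38 + 0.03580·25.00)/0.5474 = 13.21 mg/L.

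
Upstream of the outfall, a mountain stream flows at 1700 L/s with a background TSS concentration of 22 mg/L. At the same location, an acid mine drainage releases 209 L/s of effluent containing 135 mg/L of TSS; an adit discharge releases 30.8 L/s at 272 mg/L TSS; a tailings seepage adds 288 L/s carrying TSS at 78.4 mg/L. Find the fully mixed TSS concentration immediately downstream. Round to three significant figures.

43.3 mg/L

Flow-weighted average: C = (1700·22.00 + 209.0·135.0 + 30.80·272.0 + 288.0·78.40) / 2228 = 96570/2228 = 43.35 mg/L.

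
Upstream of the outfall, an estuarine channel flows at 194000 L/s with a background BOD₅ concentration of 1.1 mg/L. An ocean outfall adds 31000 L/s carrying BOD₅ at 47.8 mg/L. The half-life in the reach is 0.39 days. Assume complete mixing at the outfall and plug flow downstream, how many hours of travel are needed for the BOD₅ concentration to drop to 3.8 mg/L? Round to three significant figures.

9.24 h

Flow-weighted average: C = (194000·1.100 + 31000·47.80) / 225000 = 1695000/225000 = 7.534 mg/L.
Half-life 0.39 d → k = ln 2 / 0.39 = 1.777 d⁻¹.
7.534·exp(−k·t) = 3.8 → t = ln(7.534/3.8)/k = 33270 s = 9.243 h.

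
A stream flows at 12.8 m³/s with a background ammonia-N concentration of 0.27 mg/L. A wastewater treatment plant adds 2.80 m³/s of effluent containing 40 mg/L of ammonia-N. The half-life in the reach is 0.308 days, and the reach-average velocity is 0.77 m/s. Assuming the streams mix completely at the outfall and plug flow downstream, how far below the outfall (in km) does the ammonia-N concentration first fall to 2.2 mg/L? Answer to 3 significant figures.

35.9 km

Mass balance: C = (12.80·0.2700 + 2.800·40.00) / 15.60 = 115.5/15.60 = 7.401 mg/L.
Half-life 0.308 d → k = ln 2 / 0.308 = 2.250 d⁻¹.
Set 7.401·exp(−k·t) = 2.2 → t = ln(7.401/2.2)/k = 46580 s = 12.94 h.
Distance = v·t = 0.77·46580 = 35860 m = 35.86 km.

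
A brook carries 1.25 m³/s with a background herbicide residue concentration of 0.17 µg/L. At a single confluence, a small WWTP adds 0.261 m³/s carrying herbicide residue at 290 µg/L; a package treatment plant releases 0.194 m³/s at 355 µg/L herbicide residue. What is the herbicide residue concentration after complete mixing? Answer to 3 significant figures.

84.9 µg/L

Mass balance: C = (1.250·0.1700 + 0.2610·290.0 + 0.1940·355.0) / 1.705 = 144.8/1.705 = 84.91 µg/L.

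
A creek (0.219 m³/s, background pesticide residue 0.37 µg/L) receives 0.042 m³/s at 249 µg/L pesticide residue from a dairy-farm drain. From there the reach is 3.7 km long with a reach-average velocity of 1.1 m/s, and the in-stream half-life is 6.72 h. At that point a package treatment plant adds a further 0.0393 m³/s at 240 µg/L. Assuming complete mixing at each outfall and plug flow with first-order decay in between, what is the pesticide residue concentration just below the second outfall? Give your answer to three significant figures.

Flow-weighted average: C = (0.2190·0.3700 + 0.04200·249.0) / 0.2610 = 10.54/0.2610 = 40.38 µg/L; combined flow 0.2610 m³/s.
Travel time t = 3.7·1000 / 1.1 = 3364 s = 0.9343 h.
Half-life 6.72 h → k = ln 2 / 6.72 = 0.1031 h⁻¹ = 2.476 d⁻¹.
After decay, C = 40.38 × e^(−kt) = 40.38 × 0.9081 = 36.67 µg/L.
Second outfall: C = (0.2610·36.67 + 0.03930·240.0)/0.3003 = 63.28 µg/L.

63.3 µg/L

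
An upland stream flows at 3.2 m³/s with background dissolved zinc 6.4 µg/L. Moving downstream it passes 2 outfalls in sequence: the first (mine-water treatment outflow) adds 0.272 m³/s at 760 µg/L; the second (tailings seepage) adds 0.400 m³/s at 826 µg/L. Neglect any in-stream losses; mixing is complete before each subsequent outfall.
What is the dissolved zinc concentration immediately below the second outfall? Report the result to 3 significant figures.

144 µg/L

Below outfall 1: Q → 3.472 m³/s, C = (3.200·6.400 + 0.2720·760.0)/3.472 = 65.44 µg/L.
Below outfall 2: Q → 3.872 m³/s, C = (3.472·65.44 + 0.4000·826.0)/3.872 = 144.0 µg/L.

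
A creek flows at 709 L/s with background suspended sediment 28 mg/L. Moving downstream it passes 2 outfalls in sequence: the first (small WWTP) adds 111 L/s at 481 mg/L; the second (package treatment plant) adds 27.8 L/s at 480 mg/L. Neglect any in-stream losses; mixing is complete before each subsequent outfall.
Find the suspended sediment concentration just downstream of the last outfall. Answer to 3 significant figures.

102 mg/L

After outfall 1: Q = 709.0 + 111.0 = 820.0 L/s; C = (709.0·28.00 + 111.0·481.0)/820.0 = 89.32 mg/L.
After outfall 2: Q = 820.0 + 27.80 = 847.8 L/s; C = (820.0·89.32 + 27.80·480.0)/847.8 = 102.1 mg/L.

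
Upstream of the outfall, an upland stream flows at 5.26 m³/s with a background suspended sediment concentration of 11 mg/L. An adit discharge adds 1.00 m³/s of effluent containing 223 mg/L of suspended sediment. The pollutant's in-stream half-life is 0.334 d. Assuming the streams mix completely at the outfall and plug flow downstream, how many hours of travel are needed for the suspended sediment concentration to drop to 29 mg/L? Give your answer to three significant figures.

5.05 h

Conservation of mass: C = (5.260·11.00 + 1.000·223.0) / 6.260 = 280.9/6.260 = 44.87 mg/L.
Half-life 0.334 d → k = ln 2 / 0.334 = 2.075 d⁻¹.
44.87·exp(−k·t) = 29 → t = ln(44.87/29)/k = 18170 s = 5.047 h.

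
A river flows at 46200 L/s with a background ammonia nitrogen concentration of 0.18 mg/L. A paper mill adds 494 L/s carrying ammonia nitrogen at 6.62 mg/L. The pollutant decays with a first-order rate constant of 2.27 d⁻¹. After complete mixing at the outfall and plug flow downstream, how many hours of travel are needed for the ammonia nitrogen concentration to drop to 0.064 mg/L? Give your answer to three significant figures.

Mass balance: C = (46200·0.1800 + 494.0·6.620) / 46690 = 11590/46690 = 0.2481 mg/L.
0.2481·exp(−k·t) = 0.064 → t = ln(0.2481/0.064)/k = 51580 s = 14.33 h.

14.3 h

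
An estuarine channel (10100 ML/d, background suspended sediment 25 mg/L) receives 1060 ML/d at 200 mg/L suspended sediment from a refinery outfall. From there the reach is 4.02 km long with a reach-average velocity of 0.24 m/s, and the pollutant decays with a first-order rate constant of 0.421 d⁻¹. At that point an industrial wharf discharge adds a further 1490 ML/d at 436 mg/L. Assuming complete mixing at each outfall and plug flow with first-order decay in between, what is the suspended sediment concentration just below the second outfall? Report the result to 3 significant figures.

Mixed concentration C = ΣQC/ΣQ = (10100·25.00 + 1060·200.0) / 11160 = 464500/11160 = 41.62 mg/L; combined flow 11160 ML/d.
Travel time t = 4.02·1000 / 0.24 = 16750 s = 4.653 h.
After decay, C = 41.62 × e^(−kt) = 41.62 × 0.9216 = 38.36 mg/L.
At the second outfall, C = (11160·38.36 + 1490·436.0) / (11160 + 1490) = 85.20 mg/L.

85.2 mg/L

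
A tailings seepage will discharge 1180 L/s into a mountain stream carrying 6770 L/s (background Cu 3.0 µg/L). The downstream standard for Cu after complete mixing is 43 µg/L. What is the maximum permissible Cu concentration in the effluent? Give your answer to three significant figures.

272 µg/L

At the limit, (Qr·Cr + Qe·Cₑ)/(Qr + Qe) = 43:
Cₑ = (7950·43 − 6770·3.000) / 1180 = 272.5 µg/L.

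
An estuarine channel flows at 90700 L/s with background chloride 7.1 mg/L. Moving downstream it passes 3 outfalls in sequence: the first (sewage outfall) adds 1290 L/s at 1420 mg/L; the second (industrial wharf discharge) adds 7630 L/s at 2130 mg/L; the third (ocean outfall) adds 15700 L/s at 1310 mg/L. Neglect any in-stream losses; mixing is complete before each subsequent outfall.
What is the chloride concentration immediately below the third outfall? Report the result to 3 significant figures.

Outfall 1: combined Q = 91990 L/s; C = (90700·7.100 + 1290·1420)/91990 = 26.91 mg/L.
Outfall 2: combined Q = 99620 L/s; C = (91990·26.91 + 7630·2130)/99620 = 188.0 mg/L.
Outfall 3: combined Q = 115300 L/s; C = (99620·188.0 + 15700·1310)/115300 = 340.7 mg/L.

341 mg/L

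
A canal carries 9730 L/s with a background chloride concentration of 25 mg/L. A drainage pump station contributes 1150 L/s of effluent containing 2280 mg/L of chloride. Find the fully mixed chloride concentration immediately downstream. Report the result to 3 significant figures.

263 mg/L

Mass balance: C = (9730·25.00 + 1150·2280) / 10880 = 2865000/10880 = 263.4 mg/L.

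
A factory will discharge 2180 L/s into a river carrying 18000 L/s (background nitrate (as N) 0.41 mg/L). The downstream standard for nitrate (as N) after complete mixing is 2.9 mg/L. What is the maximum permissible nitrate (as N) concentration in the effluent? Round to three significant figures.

At the limit, (Qr·Cr + Qe·Cₑ)/(Qr + Qe) = 2.9:
Cₑ = (20180·2.9 − 18000·0.4100) / 2180 = 23.46 mg/L.

23.5 mg/L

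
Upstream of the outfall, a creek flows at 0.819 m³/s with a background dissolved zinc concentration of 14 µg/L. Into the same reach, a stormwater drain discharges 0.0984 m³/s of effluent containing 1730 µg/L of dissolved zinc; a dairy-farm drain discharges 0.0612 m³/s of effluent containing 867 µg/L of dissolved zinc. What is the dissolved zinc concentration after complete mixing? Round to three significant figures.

240 µg/L

Conservation of mass: C = (0.8190·14.00 + 0.09840·1730 + 0.06120·867.0) / 0.9786 = 234.8/0.9786 = 239.9 µg/L.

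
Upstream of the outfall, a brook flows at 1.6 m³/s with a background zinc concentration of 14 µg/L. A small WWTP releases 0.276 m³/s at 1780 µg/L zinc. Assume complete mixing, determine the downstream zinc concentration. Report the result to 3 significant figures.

274 µg/L

Conservation of mass: C = (1.600·14.00 + 0.2760·1780) / 1.876 = 513.7/1.876 = 273.8 µg/L.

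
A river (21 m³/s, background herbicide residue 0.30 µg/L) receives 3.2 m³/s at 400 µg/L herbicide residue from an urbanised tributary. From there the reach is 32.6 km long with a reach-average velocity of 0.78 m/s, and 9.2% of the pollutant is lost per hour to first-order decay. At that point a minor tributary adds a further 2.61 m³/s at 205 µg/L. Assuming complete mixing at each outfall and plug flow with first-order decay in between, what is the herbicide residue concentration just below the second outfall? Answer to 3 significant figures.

Mixed concentration C = ΣQC/ΣQ = (21.00·0.3000 + 3.200·400.0) / 24.20 = 1286/24.20 = 53.15 µg/L; combined flow 24.20 m³/s.
Travel time t = 32.6·1000 / 0.78 = 41790 s = 11.61 h.
9.2%/h lost → k = −ln(1 − 0.092) = 0.09651 h⁻¹.
First-order decay: C = 53.15·exp(−k·t) = 53.15·0.3261 = 17.33 µg/L.
At the second outfall, C = (24.20·17.33 + 2.610·205.0) / (24.20 + 2.610) = 35.60 µg/L.

35.6 µg/L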